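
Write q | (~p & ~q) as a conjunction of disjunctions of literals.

q | ~p

q | (~p & ~q)
≡ (q | ~p) & (q | ~q)   [distribute | over &]
≡ q | ~p   [simplify]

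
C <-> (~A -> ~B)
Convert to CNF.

C <-> (~A -> ~B)
= (C -> (~A -> ~B)) & ((~A -> ~B) -> C)   (eliminate <->)
= (~C | (~A -> ~B)) & ((~A -> ~B) -> C)   (eliminate ->)
= (~C | ~~A | ~B) & ((~A -> ~B) -> C)   (eliminate ->)
= (~C | ~~A | ~B) & (~(~A -> ~B) | C)   (eliminate ->)
= (~C | ~~A | ~B) & (~(~~A | ~B) | C)   (eliminate ->)
= (~C | A | ~B) & (~(~~A | ~B) | C)   (double negation)
= (~C | A | ~B) & ((~~~A & ~~B) | C)   (De Morgan)
= (~C | A | ~B) & ((~A & ~~B) | C)   (double negation)
= (~C | A | ~B) & ((~A & B) | C)   (double negation)
= (~C | A | ~B) & (~A | C) & (B | C)   (distribute | over &)

(~C | A | ~B) & (~A | C) & (B | C)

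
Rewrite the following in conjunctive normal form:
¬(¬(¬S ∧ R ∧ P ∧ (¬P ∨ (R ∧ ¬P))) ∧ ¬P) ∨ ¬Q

¬(¬(¬S ∧ R ∧ P ∧ (¬P ∨ (R ∧ ¬P))) ∧ ¬P) ∨ ¬Q
= ¬¬(¬S ∧ R ∧ P ∧ (¬P ∨ (R ∧ ¬P))) ∨ ¬¬P ∨ ¬Q   (De Morgan)
= (¬S ∧ R ∧ P ∧ (¬P ∨ (R ∧ ¬P))) ∨ ¬¬P ∨ ¬Q   (double negation)
= (¬S ∧ R ∧ P ∧ (¬P ∨ (R ∧ ¬P))) ∨ P ∨ ¬Q   (double negation)
= (¬S ∨ P ∨ ¬Q) ∧ (R ∨ P ∨ ¬Q) ∧ (P ∨ P ∨ ¬Q) ∧ (¬P ∨ R ∨ P ∨ ¬Q) ∧ (¬P ∨ ¬P ∨ P ∨ ¬Q)   (distribute ∨ over ∧)
= P ∨ ¬Q   (simplify)

P ∨ ¬Q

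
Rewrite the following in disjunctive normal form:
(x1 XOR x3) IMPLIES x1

(x1 XOR x3) IMPLIES x1
= NOT (x1 XOR x3) OR x1   [eliminate IMPLIES]
= NOT ((x1 AND NOT x3) OR (NOT x1 AND x3)) OR x1   [expand XOR]
= (NOT (x1 AND NOT x3) AND NOT (NOT x1 AND x3)) OR x1   [De Morgan]
= ((NOT x1 OR NOT NOT x3) AND NOT (NOT x1 AND x3)) OR x1   [De Morgan]
= ((NOT x1 OR x3) AND NOT (NOT x1 AND x3)) OR x1   [double negation]
= ((NOT x1 OR x3) AND (NOT NOT x1 OR NOT x3)) OR x1   [De Morgan]
= ((NOT x1 OR x3) AND (x1 OR NOT x3)) OR x1   [double negation]
= (NOT x1 AND x1) OR (NOT x1 AND NOT x3) OR (x3 AND x1) OR (x3 AND NOT x3) OR x1   [distribute AND over OR]
= (NOT x1 AND NOT x3) OR x1   [simplify]

(NOT x1 AND NOT x3) OR x1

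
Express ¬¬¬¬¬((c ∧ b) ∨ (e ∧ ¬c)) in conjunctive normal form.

¬¬¬¬¬((c ∧ b) ∨ (e ∧ ¬c))
≡ ¬¬¬((c ∧ b) ∨ (e ∧ ¬c))   (double negation)
≡ ¬((c ∧ b) ∨ (e ∧ ¬c))   (double negation)
≡ ¬(c ∧ b) ∧ ¬(e ∧ ¬c)   (De Morgan)
≡ (¬c ∨ ¬b) ∧ ¬(e ∧ ¬c)   (De Morgan)
≡ (¬c ∨ ¬b) ∧ (¬e ∨ ¬¬c)   (De Morgan)
≡ (¬c ∨ ¬b) ∧ (¬e ∨ c)   (double negation)

(¬c ∨ ¬b) ∧ (¬e ∨ c)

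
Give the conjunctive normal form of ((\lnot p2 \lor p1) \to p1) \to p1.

\lnot p2 \lor p1

((\lnot p2 \lor p1) \to p1) \to p1
⇔ \lnot ((\lnot p2 \lor p1) \to p1) \lor p1
⇔ \lnot (\lnot (\lnot p2 \lor p1) \lor p1) \lor p1
⇔ (\lnot \lnot (\lnot p2 \lor p1) \land \lnot p1) \lor p1
⇔ ((\lnot p2 \lor p1) \land \lnot p1) \lor p1
⇔ (\lnot p2 \lor p1 \lor p1) \land (\lnot p1 \lor p1)
⇔ \lnot p2 \lor p1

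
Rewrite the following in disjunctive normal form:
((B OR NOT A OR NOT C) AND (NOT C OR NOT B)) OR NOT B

NOT C OR NOT B

((B OR NOT A OR NOT C) AND (NOT C OR NOT B)) OR NOT B
≡ (B AND NOT C) OR (B AND NOT B) OR (NOT A AND NOT C) OR (NOT A AND NOT B) OR (NOT C AND NOT C) OR (NOT C AND NOT B) OR NOT B
≡ NOT C OR NOT B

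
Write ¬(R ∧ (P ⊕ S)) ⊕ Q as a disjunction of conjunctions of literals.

(¬R ∧ ¬Q) ∨ (¬P ∧ ¬S ∧ ¬Q) ∨ (S ∧ P ∧ ¬Q) ∨ (R ∧ P ∧ ¬S ∧ Q) ∨ (R ∧ ¬P ∧ S ∧ Q)

¬(R ∧ (P ⊕ S)) ⊕ Q
≡ (¬(R ∧ (P ⊕ S)) ∧ ¬Q) ∨ (¬¬(R ∧ (P ⊕ S)) ∧ Q)   [expand ⊕]
≡ (¬(R ∧ ((P ∧ ¬S) ∨ (¬P ∧ S))) ∧ ¬Q) ∨ (¬¬(R ∧ (P ⊕ S)) ∧ Q)   [expand ⊕]
≡ (¬(R ∧ ((P ∧ ¬S) ∨ (¬P ∧ S))) ∧ ¬Q) ∨ (¬¬(R ∧ ((P ∧ ¬S) ∨ (¬P ∧ S))) ∧ Q)   [expand ⊕]
≡ ((¬R ∨ ¬((P ∧ ¬S) ∨ (¬P ∧ S))) ∧ ¬Q) ∨ (¬¬(R ∧ ((P ∧ ¬S) ∨ (¬P ∧ S))) ∧ Q)   [De Morgan]
≡ ((¬R ∨ (¬(P ∧ ¬S) ∧ ¬(¬P ∧ S))) ∧ ¬Q) ∨ (¬¬(R ∧ ((P ∧ ¬S) ∨ (¬P ∧ S))) ∧ Q)   [De Morgan]
≡ ((¬R ∨ ((¬P ∨ ¬¬S) ∧ ¬(¬P ∧ S))) ∧ ¬Q) ∨ (¬¬(R ∧ ((P ∧ ¬S) ∨ (¬P ∧ S))) ∧ Q)   [De Morgan]
≡ ((¬R ∨ ((¬P ∨ S) ∧ ¬(¬P ∧ S))) ∧ ¬Q) ∨ (¬¬(R ∧ ((P ∧ ¬S) ∨ (¬P ∧ S))) ∧ Q)   [double negation]
≡ ((¬R ∨ ((¬P ∨ S) ∧ (¬¬P ∨ ¬S))) ∧ ¬Q) ∨ (¬¬(R ∧ ((P ∧ ¬S) ∨ (¬P ∧ S))) ∧ Q)   [De Morgan]
≡ ((¬R ∨ ((¬P ∨ S) ∧ (P ∨ ¬S))) ∧ ¬Q) ∨ (¬¬(R ∧ ((P ∧ ¬S) ∨ (¬P ∧ S))) ∧ Q)   [double negation]
≡ ((¬R ∨ ((¬P ∨ S) ∧ (P ∨ ¬S))) ∧ ¬Q) ∨ (R ∧ ((P ∧ ¬S) ∨ (¬P ∧ S)) ∧ Q)   [double negation]
≡ (¬R ∧ ¬Q) ∨ (¬P ∧ P ∧ ¬Q) ∨ (¬P ∧ ¬S ∧ ¬Q) ∨ (S ∧ P ∧ ¬Q) ∨ (S ∧ ¬S ∧ ¬Q) ∨ (R ∧ P ∧ ¬S ∧ Q) ∨ (R ∧ ¬P ∧ S ∧ Q)   [distribute ∧ over ∨]
≡ (¬R ∧ ¬Q) ∨ (¬P ∧ ¬S ∧ ¬Q) ∨ (S ∧ P ∧ ¬Q) ∨ (R ∧ P ∧ ¬S ∧ Q) ∨ (R ∧ ¬P ∧ S ∧ Q)   [simplify]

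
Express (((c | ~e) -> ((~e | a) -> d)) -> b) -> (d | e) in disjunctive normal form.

(((c | ~e) -> ((~e | a) -> d)) -> b) -> (d | e)
⇔ ~(((c | ~e) -> ((~e | a) -> d)) -> b) | d | e   [eliminate ->]
⇔ ~(~((c | ~e) -> ((~e | a) -> d)) | b) | d | e   [eliminate ->]
⇔ ~(~(~(c | ~e) | ((~e | a) -> d)) | b) | d | e   [eliminate ->]
⇔ ~(~(~(c | ~e) | ~(~e | a) | d) | b) | d | e   [eliminate ->]
⇔ (~~(~(c | ~e) | ~(~e | a) | d) & ~b) | d | e   [De Morgan]
⇔ ((~(c | ~e) | ~(~e | a) | d) & ~b) | d | e   [double negation]
⇔ (((~c & ~~e) | ~(~e | a) | d) & ~b) | d | e   [De Morgan]
⇔ (((~c & e) | ~(~e | a) | d) & ~b) | d | e   [double negation]
⇔ (((~c & e) | (~~e & ~a) | d) & ~b) | d | e   [De Morgan]
⇔ (((~c & e) | (e & ~a) | d) & ~b) | d | e   [double negation]
⇔ (~c & e & ~b) | (e & ~a & ~b) | (d & ~b) | d | e   [distribute & over |]
⇔ d | e   [simplify]

d | e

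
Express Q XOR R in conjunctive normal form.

Q XOR R
⇔ (Q OR R) AND NOT (Q AND R)   [expand XOR]
⇔ (Q OR R) AND (NOT Q OR NOT R)   [De Morgan]

(Q OR R) AND (NOT Q OR NOT R)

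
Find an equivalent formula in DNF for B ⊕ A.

B ⊕ A
≡ (B ∧ ¬A) ∨ (¬B ∧ A)   [expand ⊕]

(B ∧ ¬A) ∨ (¬B ∧ A)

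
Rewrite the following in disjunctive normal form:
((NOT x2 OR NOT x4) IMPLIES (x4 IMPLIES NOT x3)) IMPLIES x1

(NOT x2 AND x4 AND x3) OR x1

((NOT x2 OR NOT x4) IMPLIES (x4 IMPLIES NOT x3)) IMPLIES x1
= NOT ((NOT x2 OR NOT x4) IMPLIES (x4 IMPLIES NOT x3)) OR x1   (eliminate IMPLIES)
= NOT (NOT (NOT x2 OR NOT x4) OR (x4 IMPLIES NOT x3)) OR x1   (eliminate IMPLIES)
= NOT (NOT (NOT x2 OR NOT x4) OR NOT x4 OR NOT x3) OR x1   (eliminate IMPLIES)
= (NOT NOT (NOT x2 OR NOT x4) AND NOT NOT x4 AND NOT NOT x3) OR x1   (De Morgan)
= ((NOT x2 OR NOT x4) AND NOT NOT x4 AND NOT NOT x3) OR x1   (double negation)
= ((NOT x2 OR NOT x4) AND x4 AND NOT NOT x3) OR x1   (double negation)
= ((NOT x2 OR NOT x4) AND x4 AND x3) OR x1   (double negation)
= (NOT x2 AND x4 AND x3) OR (NOT x4 AND x4 AND x3) OR x1   (distribute AND over OR)
= (NOT x2 AND x4 AND x3) OR x1   (simplify)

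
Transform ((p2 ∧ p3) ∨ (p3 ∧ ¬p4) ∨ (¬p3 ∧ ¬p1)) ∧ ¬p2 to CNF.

((p2 ∧ p3) ∨ (p3 ∧ ¬p4) ∨ (¬p3 ∧ ¬p1)) ∧ ¬p2
≡ (p2 ∨ p3 ∨ ¬p3) ∧ (p2 ∨ p3 ∨ ¬p1) ∧ (p2 ∨ ¬p4 ∨ ¬p3) ∧ (p2 ∨ ¬p4 ∨ ¬p1) ∧ (p3 ∨ p3 ∨ ¬p3) ∧ (p3 ∨ p3 ∨ ¬p1) ∧ (p3 ∨ ¬p4 ∨ ¬p3) ∧ (p3 ∨ ¬p4 ∨ ¬p1) ∧ ¬p2   — distribute ∨ over ∧
≡ (p2 ∨ ¬p4 ∨ ¬p3) ∧ (p2 ∨ ¬p4 ∨ ¬p1) ∧ (p3 ∨ ¬p1) ∧ ¬p2   — simplify

(p2 ∨ ¬p4 ∨ ¬p3) ∧ (p2 ∨ ¬p4 ∨ ¬p1) ∧ (p3 ∨ ¬p1) ∧ ¬p2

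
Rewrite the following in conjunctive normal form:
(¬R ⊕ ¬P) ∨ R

(¬R ⊕ ¬P) ∨ R
⇔ ((¬R ∨ ¬P) ∧ ¬(¬R ∧ ¬P)) ∨ R   — expand ⊕
⇔ ((¬R ∨ ¬P) ∧ (¬¬R ∨ ¬¬P)) ∨ R   — De Morgan
⇔ ((¬R ∨ ¬P) ∧ (R ∨ ¬¬P)) ∨ R   — double negation
⇔ ((¬R ∨ ¬P) ∧ (R ∨ P)) ∨ R   — double negation
⇔ (¬R ∨ ¬P ∨ R) ∧ (R ∨ P ∨ R)   — distribute ∨ over ∧
⇔ R ∨ P   — simplify

R ∨ P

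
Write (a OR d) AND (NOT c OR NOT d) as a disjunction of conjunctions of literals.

(a OR d) AND (NOT c OR NOT d)
= (a AND NOT c) OR (a AND NOT d) OR (d AND NOT c) OR (d AND NOT d)
= (a AND NOT c) OR (a AND NOT d) OR (d AND NOT c)

(a AND NOT c) OR (a AND NOT d) OR (d AND NOT c)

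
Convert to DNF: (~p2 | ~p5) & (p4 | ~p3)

(~p2 | ~p5) & (p4 | ~p3)
⇔ (~p2 & p4) | (~p2 & ~p3) | (~p5 & p4) | (~p5 & ~p3)   [distribute & over |]

(~p2 & p4) | (~p2 & ~p3) | (~p5 & p4) | (~p5 & ~p3)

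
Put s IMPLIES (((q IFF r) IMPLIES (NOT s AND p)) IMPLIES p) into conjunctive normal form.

(NOT s OR NOT q OR r OR p) AND (NOT s OR NOT r OR q OR p)

s IMPLIES (((q IFF r) IMPLIES (NOT s AND p)) IMPLIES p)
≡ NOT s OR (((q IFF r) IMPLIES (NOT s AND p)) IMPLIES p)   [eliminate IMPLIES]
≡ NOT s OR NOT ((q IFF r) IMPLIES (NOT s AND p)) OR p   [eliminate IMPLIES]
≡ NOT s OR NOT (NOT (q IFF r) OR (NOT s AND p)) OR p   [eliminate IMPLIES]
≡ NOT s OR NOT (NOT ((q IMPLIES r) AND (r IMPLIES q)) OR (NOT s AND p)) OR p   [eliminate IFF]
≡ NOT s OR NOT (NOT ((NOT q OR r) AND (r IMPLIES q)) OR (NOT s AND p)) OR p   [eliminate IMPLIES]
≡ NOT s OR NOT (NOT ((NOT q OR r) AND (NOT r OR q)) OR (NOT s AND p)) OR p   [eliminate IMPLIES]
≡ NOT s OR (NOT NOT ((NOT q OR r) AND (NOT r OR q)) AND NOT (NOT s AND p)) OR p   [De Morgan]
≡ NOT s OR ((NOT q OR r) AND (NOT r OR q) AND NOT (NOT s AND p)) OR p   [double negation]
≡ NOT s OR ((NOT q OR r) AND (NOT r OR q) AND (NOT NOT s OR NOT p)) OR p   [De Morgan]
≡ NOT s OR ((NOT q OR r) AND (NOT r OR q) AND (s OR NOT p)) OR p   [double negation]
≡ (NOT s OR NOT q OR r OR p) AND (NOT s OR NOT r OR q OR p) AND (NOT s OR s OR NOT p OR p)   [distribute OR over AND]
≡ (NOT s OR NOT q OR r OR p) AND (NOT s OR NOT r OR q OR p)   [simplify]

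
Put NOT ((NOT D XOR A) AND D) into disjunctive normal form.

NOT ((NOT D XOR A) AND D)
≡ NOT (((NOT D AND NOT A) OR (NOT NOT D AND A)) AND D)
≡ NOT ((NOT D AND NOT A) OR (NOT NOT D AND A)) OR NOT D
≡ (NOT (NOT D AND NOT A) AND NOT (NOT NOT D AND A)) OR NOT D
≡ ((NOT NOT D OR NOT NOT A) AND NOT (NOT NOT D AND A)) OR NOT D
≡ ((D OR NOT NOT A) AND NOT (NOT NOT D AND A)) OR NOT D
≡ ((D OR A) AND NOT (NOT NOT D AND A)) OR NOT D
≡ ((D OR A) AND (NOT NOT NOT D OR NOT A)) OR NOT D
≡ ((D OR A) AND (NOT D OR NOT A)) OR NOT D
≡ (D AND NOT D) OR (D AND NOT A) OR (A AND NOT D) OR (A AND NOT A) OR NOT D
≡ (D AND NOT A) OR NOT D

(D AND NOT A) OR NOT D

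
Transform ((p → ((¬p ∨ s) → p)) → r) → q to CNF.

((p → ((¬p ∨ s) → p)) → r) → q
= ¬((p → ((¬p ∨ s) → p)) → r) ∨ q   (eliminate →)
= ¬(¬(p → ((¬p ∨ s) → p)) ∨ r) ∨ q   (eliminate →)
= ¬(¬(¬p ∨ ((¬p ∨ s) → p)) ∨ r) ∨ q   (eliminate →)
= ¬(¬(¬p ∨ ¬(¬p ∨ s) ∨ p) ∨ r) ∨ q   (eliminate →)
= (¬¬(¬p ∨ ¬(¬p ∨ s) ∨ p) ∧ ¬r) ∨ q   (De Morgan)
= ((¬p ∨ ¬(¬p ∨ s) ∨ p) ∧ ¬r) ∨ q   (double negation)
= ((¬p ∨ (¬¬p ∧ ¬s) ∨ p) ∧ ¬r) ∨ q   (De Morgan)
= ((¬p ∨ (p ∧ ¬s) ∨ p) ∧ ¬r) ∨ q   (double negation)
= (¬p ∨ p ∨ p ∨ q) ∧ (¬p ∨ ¬s ∨ p ∨ q) ∧ (¬r ∨ q)   (distribute ∨ over ∧)
= ¬r ∨ q   (simplify)

¬r ∨ q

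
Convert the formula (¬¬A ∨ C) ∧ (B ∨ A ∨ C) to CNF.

(¬¬A ∨ C) ∧ (B ∨ A ∨ C)
≡ (A ∨ C) ∧ (B ∨ A ∨ C)
≡ A ∨ C

A ∨ C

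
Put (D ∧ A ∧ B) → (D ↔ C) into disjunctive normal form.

¬D ∨ ¬A ∨ ¬B ∨ (C ∧ D)

(D ∧ A ∧ B) → (D ↔ C)
= ¬(D ∧ A ∧ B) ∨ (D ↔ C)
= ¬(D ∧ A ∧ B) ∨ ((D → C) ∧ (C → D))
= ¬(D ∧ A ∧ B) ∨ ((¬D ∨ C) ∧ (C → D))
= ¬(D ∧ A ∧ B) ∨ ((¬D ∨ C) ∧ (¬C ∨ D))
= ¬D ∨ ¬A ∨ ¬B ∨ ((¬D ∨ C) ∧ (¬C ∨ D))
= ¬D ∨ ¬A ∨ ¬B ∨ (¬D ∧ ¬C) ∨ (¬D ∧ D) ∨ (C ∧ ¬C) ∨ (C ∧ D)
= ¬D ∨ ¬A ∨ ¬B ∨ (C ∧ D)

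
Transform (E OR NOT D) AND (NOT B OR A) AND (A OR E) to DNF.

(E AND NOT B) OR (E AND A) OR (NOT D AND A)

(E OR NOT D) AND (NOT B OR A) AND (A OR E)
≡ (E AND NOT B AND A) OR (E AND NOT B AND E) OR (E AND A AND A) OR (E AND A AND E) OR (NOT D AND NOT B AND A) OR (NOT D AND NOT B AND E) OR (NOT D AND A AND A) OR (NOT D AND A AND E)   [distribute AND over OR]
≡ (E AND NOT B) OR (E AND A) OR (NOT D AND A)   [simplify]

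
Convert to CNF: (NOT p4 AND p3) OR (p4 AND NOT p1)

(NOT p4 AND p3) OR (p4 AND NOT p1)
≡ (NOT p4 OR p4) AND (NOT p4 OR NOT p1) AND (p3 OR p4) AND (p3 OR NOT p1)   [distribute OR over AND]
≡ (NOT p4 OR NOT p1) AND (p3 OR p4) AND (p3 OR NOT p1)   [simplify]

(NOT p4 OR NOT p1) AND (p3 OR p4) AND (p3 OR NOT p1)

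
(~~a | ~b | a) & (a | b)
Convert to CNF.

(a | ~b) & (a | b)

(~~a | ~b | a) & (a | b)
≡ (a | ~b | a) & (a | b)   [double negation]
≡ (a | ~b) & (a | b)   [simplify]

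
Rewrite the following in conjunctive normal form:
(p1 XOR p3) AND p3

(NOT p1 OR NOT p3) AND p3

(p1 XOR p3) AND p3
= (p1 OR p3) AND NOT (p1 AND p3) AND p3   (expand XOR)
= (p1 OR p3) AND (NOT p1 OR NOT p3) AND p3   (De Morgan)
= (NOT p1 OR NOT p3) AND p3   (simplify)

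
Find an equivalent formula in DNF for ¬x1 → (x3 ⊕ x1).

¬x1 → (x3 ⊕ x1)
≡ ¬¬x1 ∨ (x3 ⊕ x1)   [eliminate →]
≡ ¬¬x1 ∨ (x3 ∧ ¬x1) ∨ (¬x3 ∧ x1)   [expand ⊕]
≡ x1 ∨ (x3 ∧ ¬x1) ∨ (¬x3 ∧ x1)   [double negation]
≡ x1 ∨ (x3 ∧ ¬x1)   [simplify]

x1 ∨ (x3 ∧ ¬x1)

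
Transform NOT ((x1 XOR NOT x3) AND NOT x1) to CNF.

x3 OR x1

NOT ((x1 XOR NOT x3) AND NOT x1)
≡ NOT ((x1 OR NOT x3) AND NOT (x1 AND NOT x3) AND NOT x1)   [expand XOR]
≡ NOT (x1 OR NOT x3) OR NOT NOT (x1 AND NOT x3) OR NOT NOT x1   [De Morgan]
≡ (NOT x1 AND NOT NOT x3) OR NOT NOT (x1 AND NOT x3) OR NOT NOT x1   [De Morgan]
≡ (NOT x1 AND x3) OR NOT NOT (x1 AND NOT x3) OR NOT NOT x1   [double negation]
≡ (NOT x1 AND x3) OR (x1 AND NOT x3) OR NOT NOT x1   [double negation]
≡ (NOT x1 AND x3) OR (x1 AND NOT x3) OR x1   [double negation]
≡ (NOT x1 OR x1 OR x1) AND (NOT x1 OR NOT x3 OR x1) AND (x3 OR x1 OR x1) AND (x3 OR NOT x3 OR x1)   [distribute OR over AND]
≡ x3 OR x1   [simplify]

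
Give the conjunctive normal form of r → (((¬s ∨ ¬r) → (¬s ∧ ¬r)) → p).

¬r ∨ ¬s ∨ p

r → (((¬s ∨ ¬r) → (¬s ∧ ¬r)) → p)
⇔ ¬r ∨ (((¬s ∨ ¬r) → (¬s ∧ ¬r)) → p)   [eliminate →]
⇔ ¬r ∨ ¬((¬s ∨ ¬r) → (¬s ∧ ¬r)) ∨ p   [eliminate →]
⇔ ¬r ∨ ¬(¬(¬s ∨ ¬r) ∨ (¬s ∧ ¬r)) ∨ p   [eliminate →]
⇔ ¬r ∨ (¬¬(¬s ∨ ¬r) ∧ ¬(¬s ∧ ¬r)) ∨ p   [De Morgan]
⇔ ¬r ∨ ((¬s ∨ ¬r) ∧ ¬(¬s ∧ ¬r)) ∨ p   [double negation]
⇔ ¬r ∨ ((¬s ∨ ¬r) ∧ (¬¬s ∨ ¬¬r)) ∨ p   [De Morgan]
⇔ ¬r ∨ ((¬s ∨ ¬r) ∧ (s ∨ ¬¬r)) ∨ p   [double negation]
⇔ ¬r ∨ ((¬s ∨ ¬r) ∧ (s ∨ r)) ∨ p   [double negation]
⇔ (¬r ∨ ¬s ∨ ¬r ∨ p) ∧ (¬r ∨ s ∨ r ∨ p)   [distribute ∨ over ∧]
⇔ ¬r ∨ ¬s ∨ p   [simplify]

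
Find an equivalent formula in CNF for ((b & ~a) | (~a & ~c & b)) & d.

b & ~a & d

((b & ~a) | (~a & ~c & b)) & d
= (b | ~a) & (b | ~c) & (b | b) & (~a | ~a) & (~a | ~c) & (~a | b) & d   [distribute | over &]
= b & ~a & d   [simplify]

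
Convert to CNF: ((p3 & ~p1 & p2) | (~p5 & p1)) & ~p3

(p3 | ~p5) & (p3 | p1) & (~p1 | ~p5) & (p2 | ~p5) & (p2 | p1) & ~p3

((p3 & ~p1 & p2) | (~p5 & p1)) & ~p3
≡ (p3 | ~p5) & (p3 | p1) & (~p1 | ~p5) & (~p1 | p1) & (p2 | ~p5) & (p2 | p1) & ~p3   [distribute | over &]
≡ (p3 | ~p5) & (p3 | p1) & (~p1 | ~p5) & (p2 | ~p5) & (p2 | p1) & ~p3   [simplify]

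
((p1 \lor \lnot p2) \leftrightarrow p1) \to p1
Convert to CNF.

((p1 \lor \lnot p2) \leftrightarrow p1) \to p1
≡ \lnot ((p1 \lor \lnot p2) \leftrightarrow p1) \lor p1
≡ \lnot (((p1 \lor \lnot p2) \to p1) \land (p1 \to (p1 \lor \lnot p2))) \lor p1
≡ \lnot ((\lnot (p1 \lor \lnot p2) \lor p1) \land (p1 \to (p1 \lor \lnot p2))) \lor p1
≡ \lnot ((\lnot (p1 \lor \lnot p2) \lor p1) \land (\lnot p1 \lor p1 \lor \lnot p2)) \lor p1
≡ \lnot (\lnot (p1 \lor \lnot p2) \lor p1) \lor \lnot (\lnot p1 \lor p1 \lor \lnot p2) \lor p1
≡ (\lnot \lnot (p1 \lor \lnot p2) \land \lnot p1) \lor \lnot (\lnot p1 \lor p1 \lor \lnot p2) \lor p1
≡ ((p1 \lor \lnot p2) \land \lnot p1) \lor \lnot (\lnot p1 \lor p1 \lor \lnot p2) \lor p1
≡ ((p1 \lor \lnot p2) \land \lnot p1) \lor (\lnot \lnot p1 \land \lnot p1 \land \lnot \lnot p2) \lor p1
≡ ((p1 \lor \lnot p2) \land \lnot p1) \lor (p1 \land \lnot p1 \land \lnot \lnot p2) \lor p1
≡ ((p1 \lor \lnot p2) \land \lnot p1) \lor (p1 \land \lnot p1 \land p2) \lor p1
≡ (p1 \lor \lnot p2 \lor p1 \lor p1) \land (p1 \lor \lnot p2 \lor \lnot p1 \lor p1) \land (p1 \lor \lnot p2 \lor p2 \lor p1) \land (\lnot p1 \lor p1 \lor p1) \land (\lnot p1 \lor \lnot p1 \lor p1) \land (\lnot p1 \lor p2 \lor p1)
≡ p1 \lor \lnot p2

p1 \lor \lnot p2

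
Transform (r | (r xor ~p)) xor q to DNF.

(r & ~q) | (~r & ~p & ~q) | (~r & p & q)

(r | (r xor ~p)) xor q
= ((r | (r xor ~p)) & ~q) | (~(r | (r xor ~p)) & q)   [expand xor]
= ((r | (r & ~~p) | (~r & ~p)) & ~q) | (~(r | (r xor ~p)) & q)   [expand xor]
= ((r | (r & ~~p) | (~r & ~p)) & ~q) | (~(r | (r & ~~p) | (~r & ~p)) & q)   [expand xor]
= ((r | (r & p) | (~r & ~p)) & ~q) | (~(r | (r & ~~p) | (~r & ~p)) & q)   [double negation]
= ((r | (r & p) | (~r & ~p)) & ~q) | (~r & ~(r & ~~p) & ~(~r & ~p) & q)   [De Morgan]
= ((r | (r & p) | (~r & ~p)) & ~q) | (~r & (~r | ~~~p) & ~(~r & ~p) & q)   [De Morgan]
= ((r | (r & p) | (~r & ~p)) & ~q) | (~r & (~r | ~p) & ~(~r & ~p) & q)   [double negation]
= ((r | (r & p) | (~r & ~p)) & ~q) | (~r & (~r | ~p) & (~~r | ~~p) & q)   [De Morgan]
= ((r | (r & p) | (~r & ~p)) & ~q) | (~r & (~r | ~p) & (r | ~~p) & q)   [double negation]
= ((r | (r & p) | (~r & ~p)) & ~q) | (~r & (~r | ~p) & (r | p) & q)   [double negation]
= (r & ~q) | (r & p & ~q) | (~r & ~p & ~q) | (~r & ~r & r & q) | (~r & ~r & p & q) | (~r & ~p & r & q) | (~r & ~p & p & q)   [distribute & over |]
= (r & ~q) | (~r & ~p & ~q) | (~r & p & q)   [simplify]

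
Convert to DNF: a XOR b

(a AND NOT b) OR (NOT a AND b)

a XOR b
⇔ (a AND NOT b) OR (NOT a AND b)   [expand XOR]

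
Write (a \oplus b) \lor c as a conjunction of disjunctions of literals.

(a \oplus b) \lor c
⇔ ((a \lor b) \land \lnot (a \land b)) \lor c
⇔ ((a \lor b) \land (\lnot a \lor \lnot b)) \lor c
⇔ (a \lor b \lor c) \land (\lnot a \lor \lnot b \lor c)

(a \lor b \lor c) \land (\lnot a \lor \lnot b \lor c)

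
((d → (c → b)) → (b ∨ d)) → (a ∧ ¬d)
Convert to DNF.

((d → (c → b)) → (b ∨ d)) → (a ∧ ¬d)
⇔ ¬((d → (c → b)) → (b ∨ d)) ∨ (a ∧ ¬d)   (eliminate →)
⇔ ¬(¬(d → (c → b)) ∨ b ∨ d) ∨ (a ∧ ¬d)   (eliminate →)
⇔ ¬(¬(¬d ∨ (c → b)) ∨ b ∨ d) ∨ (a ∧ ¬d)   (eliminate →)
⇔ ¬(¬(¬d ∨ ¬c ∨ b) ∨ b ∨ d) ∨ (a ∧ ¬d)   (eliminate →)
⇔ (¬¬(¬d ∨ ¬c ∨ b) ∧ ¬b ∧ ¬d) ∨ (a ∧ ¬d)   (De Morgan)
⇔ ((¬d ∨ ¬c ∨ b) ∧ ¬b ∧ ¬d) ∨ (a ∧ ¬d)   (double negation)
⇔ (¬d ∧ ¬b ∧ ¬d) ∨ (¬c ∧ ¬b ∧ ¬d) ∨ (b ∧ ¬b ∧ ¬d) ∨ (a ∧ ¬d)   (distribute ∧ over ∨)
⇔ (¬d ∧ ¬b) ∨ (a ∧ ¬d)   (simplify)

(¬d ∧ ¬b) ∨ (a ∧ ¬d)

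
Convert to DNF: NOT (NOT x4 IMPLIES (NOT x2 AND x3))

(NOT x4 AND x2) OR (NOT x4 AND NOT x3)

NOT (NOT x4 IMPLIES (NOT x2 AND x3))
≡ NOT (NOT NOT x4 OR (NOT x2 AND x3))
≡ NOT NOT NOT x4 AND NOT (NOT x2 AND x3)
≡ NOT x4 AND NOT (NOT x2 AND x3)
≡ NOT x4 AND (NOT NOT x2 OR NOT x3)
≡ NOT x4 AND (x2 OR NOT x3)
≡ (NOT x4 AND x2) OR (NOT x4 AND NOT x3)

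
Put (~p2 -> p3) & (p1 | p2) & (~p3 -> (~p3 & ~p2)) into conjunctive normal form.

(p2 | p3) & (p1 | p2) & (p3 | ~p2)

(~p2 -> p3) & (p1 | p2) & (~p3 -> (~p3 & ~p2))
≡ (~~p2 | p3) & (p1 | p2) & (~p3 -> (~p3 & ~p2))   — eliminate ->
≡ (~~p2 | p3) & (p1 | p2) & (~~p3 | (~p3 & ~p2))   — eliminate ->
≡ (p2 | p3) & (p1 | p2) & (~~p3 | (~p3 & ~p2))   — double negation
≡ (p2 | p3) & (p1 | p2) & (p3 | (~p3 & ~p2))   — double negation
≡ (p2 | p3) & (p1 | p2) & (p3 | ~p3) & (p3 | ~p2)   — distribute | over &
≡ (p2 | p3) & (p1 | p2) & (p3 | ~p2)   — simplify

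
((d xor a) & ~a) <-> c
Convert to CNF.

((d xor a) & ~a) <-> c
= (((d xor a) & ~a) -> c) & (c -> ((d xor a) & ~a))   — eliminate <->
= (~((d xor a) & ~a) | c) & (c -> ((d xor a) & ~a))   — eliminate ->
= (~((d | a) & ~(d & a) & ~a) | c) & (c -> ((d xor a) & ~a))   — expand xor
= (~((d | a) & ~(d & a) & ~a) | c) & (~c | ((d xor a) & ~a))   — eliminate ->
= (~((d | a) & ~(d & a) & ~a) | c) & (~c | ((d | a) & ~(d & a) & ~a))   — expand xor
= (~(d | a) | ~~(d & a) | ~~a | c) & (~c | ((d | a) & ~(d & a) & ~a))   — De Morgan
= ((~d & ~a) | ~~(d & a) | ~~a | c) & (~c | ((d | a) & ~(d & a) & ~a))   — De Morgan
= ((~d & ~a) | (d & a) | ~~a | c) & (~c | ((d | a) & ~(d & a) & ~a))   — double negation
= ((~d & ~a) | (d & a) | a | c) & (~c | ((d | a) & ~(d & a) & ~a))   — double negation
= ((~d & ~a) | (d & a) | a | c) & (~c | ((d | a) & (~d | ~a) & ~a))   — De Morgan
= (~d | d | a | c) & (~d | a | a | c) & (~a | d | a | c) & (~a | a | a | c) & (~c | d | a) & (~c | ~d | ~a) & (~c | ~a)   — distribute | over &
= (~d | a | c) & (~c | d | a) & (~c | ~a)   — simplify

(~d | a | c) & (~c | d | a) & (~c | ~a)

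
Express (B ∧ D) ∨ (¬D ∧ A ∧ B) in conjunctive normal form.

(B ∧ D) ∨ (¬D ∧ A ∧ B)
≡ (B ∨ ¬D) ∧ (B ∨ A) ∧ (B ∨ B) ∧ (D ∨ ¬D) ∧ (D ∨ A) ∧ (D ∨ B)   — distribute ∨ over ∧
≡ B ∧ (D ∨ A)   — simplify

B ∧ (D ∨ A)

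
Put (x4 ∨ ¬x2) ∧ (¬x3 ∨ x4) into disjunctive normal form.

x4 ∨ ¬x2 ∧ ¬x3

(x4 ∨ ¬x2) ∧ (¬x3 ∨ x4)
≡ x4 ∧ ¬x3 ∨ x4 ∧ x4 ∨ ¬x2 ∧ ¬x3 ∨ ¬x2 ∧ x4   (distribute ∧ over ∨)
≡ x4 ∨ ¬x2 ∧ ¬x3   (simplify)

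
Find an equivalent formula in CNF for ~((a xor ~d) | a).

~((a xor ~d) | a)
≡ ~(((a | ~d) & ~(a & ~d)) | a)   (expand xor)
≡ ~((a | ~d) & ~(a & ~d)) & ~a   (De Morgan)
≡ (~(a | ~d) | ~~(a & ~d)) & ~a   (De Morgan)
≡ ((~a & ~~d) | ~~(a & ~d)) & ~a   (De Morgan)
≡ ((~a & d) | ~~(a & ~d)) & ~a   (double negation)
≡ ((~a & d) | (a & ~d)) & ~a   (double negation)
≡ (~a | a) & (~a | ~d) & (d | a) & (d | ~d) & ~a   (distribute | over &)
≡ (d | a) & ~a   (simplify)

(d | a) & ~a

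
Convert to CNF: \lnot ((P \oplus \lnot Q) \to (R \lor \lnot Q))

(P \lor \lnot Q) \land \lnot R \land Q

\lnot ((P \oplus \lnot Q) \to (R \lor \lnot Q))
⇔ \lnot (\lnot (P \oplus \lnot Q) \lor R \lor \lnot Q)   [eliminate \to]
⇔ \lnot (\lnot ((P \lor \lnot Q) \land \lnot (P \land \lnot Q)) \lor R \lor \lnot Q)   [expand \oplus]
⇔ \lnot \lnot ((P \lor \lnot Q) \land \lnot (P \land \lnot Q)) \land \lnot R \land \lnot \lnot Q   [De Morgan]
⇔ (P \lor \lnot Q) \land \lnot (P \land \lnot Q) \land \lnot R \land \lnot \lnot Q   [double negation]
⇔ (P \lor \lnot Q) \land (\lnot P \lor \lnot \lnot Q) \land \lnot R \land \lnot \lnot Q   [De Morgan]
⇔ (P \lor \lnot Q) \land (\lnot P \lor Q) \land \lnot R \land \lnot \lnot Q   [double negation]
⇔ (P \lor \lnot Q) \land (\lnot P \lor Q) \land \lnot R \land Q   [double negation]
⇔ (P \lor \lnot Q) \land \lnot R \land Q   [simplify]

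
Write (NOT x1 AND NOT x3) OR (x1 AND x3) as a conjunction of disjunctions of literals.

(NOT x1 AND NOT x3) OR (x1 AND x3)
≡ (NOT x1 OR x1) AND (NOT x1 OR x3) AND (NOT x3 OR x1) AND (NOT x3 OR x3)   (distribute OR over AND)
≡ (NOT x1 OR x3) AND (NOT x3 OR x1)   (simplify)

(NOT x1 OR x3) AND (NOT x3 OR x1)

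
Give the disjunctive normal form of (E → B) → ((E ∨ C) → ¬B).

(E → B) → ((E ∨ C) → ¬B)
≡ ¬(E → B) ∨ ((E ∨ C) → ¬B)   (eliminate →)
≡ ¬(¬E ∨ B) ∨ ((E ∨ C) → ¬B)   (eliminate →)
≡ ¬(¬E ∨ B) ∨ ¬(E ∨ C) ∨ ¬B   (eliminate →)
≡ (¬¬E ∧ ¬B) ∨ ¬(E ∨ C) ∨ ¬B   (De Morgan)
≡ (E ∧ ¬B) ∨ ¬(E ∨ C) ∨ ¬B   (double negation)
≡ (E ∧ ¬B) ∨ (¬E ∧ ¬C) ∨ ¬B   (De Morgan)
≡ (¬E ∧ ¬C) ∨ ¬B   (simplify)

(¬E ∧ ¬C) ∨ ¬B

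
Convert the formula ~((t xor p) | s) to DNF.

(~t & ~p & ~s) | (p & t & ~s)

~((t xor p) | s)
≡ ~((t & ~p) | (~t & p) | s)   [expand xor]
≡ ~(t & ~p) & ~(~t & p) & ~s   [De Morgan]
≡ (~t | ~~p) & ~(~t & p) & ~s   [De Morgan]
≡ (~t | p) & ~(~t & p) & ~s   [double negation]
≡ (~t | p) & (~~t | ~p) & ~s   [De Morgan]
≡ (~t | p) & (t | ~p) & ~s   [double negation]
≡ (~t & t & ~s) | (~t & ~p & ~s) | (p & t & ~s) | (p & ~p & ~s)   [distribute & over |]
≡ (~t & ~p & ~s) | (p & t & ~s)   [simplify]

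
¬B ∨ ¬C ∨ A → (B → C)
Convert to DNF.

¬B ∨ C

¬B ∨ ¬C ∨ A → (B → C)
= ¬(¬B ∨ ¬C ∨ A) ∨ (B → C)
= ¬(¬B ∨ ¬C ∨ A) ∨ ¬B ∨ C
= ¬¬B ∧ ¬¬C ∧ ¬A ∨ ¬B ∨ C
= B ∧ ¬¬C ∧ ¬A ∨ ¬B ∨ C
= B ∧ C ∧ ¬A ∨ ¬B ∨ C
= ¬B ∨ C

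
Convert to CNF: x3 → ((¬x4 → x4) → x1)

x3 → ((¬x4 → x4) → x1)
⇔ ¬x3 ∨ ((¬x4 → x4) → x1)   [eliminate →]
⇔ ¬x3 ∨ ¬(¬x4 → x4) ∨ x1   [eliminate →]
⇔ ¬x3 ∨ ¬(¬¬x4 ∨ x4) ∨ x1   [eliminate →]
⇔ ¬x3 ∨ (¬¬¬x4 ∧ ¬x4) ∨ x1   [De Morgan]
⇔ ¬x3 ∨ (¬x4 ∧ ¬x4) ∨ x1   [double negation]
⇔ (¬x3 ∨ ¬x4 ∨ x1) ∧ (¬x3 ∨ ¬x4 ∨ x1)   [distribute ∨ over ∧]
⇔ ¬x3 ∨ ¬x4 ∨ x1   [simplify]

¬x3 ∨ ¬x4 ∨ x1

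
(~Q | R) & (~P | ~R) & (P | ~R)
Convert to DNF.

~Q & ~R

(~Q | R) & (~P | ~R) & (P | ~R)
≡ (~Q & ~P & P) | (~Q & ~P & ~R) | (~Q & ~R & P) | (~Q & ~R & ~R) | (R & ~P & P) | (R & ~P & ~R) | (R & ~R & P) | (R & ~R & ~R)   — distribute & over |
≡ ~Q & ~R   — simplify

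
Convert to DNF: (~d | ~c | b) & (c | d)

(~d & c) | (~c & d) | (b & c) | (b & d)

(~d | ~c | b) & (c | d)
≡ (~d & c) | (~d & d) | (~c & c) | (~c & d) | (b & c) | (b & d)   — distribute & over |
≡ (~d & c) | (~c & d) | (b & c) | (b & d)   — simplify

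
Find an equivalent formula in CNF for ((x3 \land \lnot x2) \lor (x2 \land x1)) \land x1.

((x3 \land \lnot x2) \lor (x2 \land x1)) \land x1
≡ (x3 \lor x2) \land (x3 \lor x1) \land (\lnot x2 \lor x2) \land (\lnot x2 \lor x1) \land x1   [distribute \lor over \land]
≡ (x3 \lor x2) \land x1   [simplify]

(x3 \lor x2) \land x1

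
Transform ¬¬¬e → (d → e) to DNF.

¬¬¬e → (d → e)
≡ ¬¬¬¬e ∨ (d → e)   [eliminate →]
≡ ¬¬¬¬e ∨ ¬d ∨ e   [eliminate →]
≡ ¬¬e ∨ ¬d ∨ e   [double negation]
≡ e ∨ ¬d ∨ e   [double negation]
≡ e ∨ ¬d   [simplify]

e ∨ ¬d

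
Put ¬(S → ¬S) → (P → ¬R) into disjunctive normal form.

¬(S → ¬S) → (P → ¬R)
= ¬¬(S → ¬S) ∨ (P → ¬R)   [eliminate →]
= ¬¬(¬S ∨ ¬S) ∨ (P → ¬R)   [eliminate →]
= ¬¬(¬S ∨ ¬S) ∨ ¬P ∨ ¬R   [eliminate →]
= ¬S ∨ ¬S ∨ ¬P ∨ ¬R   [double negation]
= ¬S ∨ ¬P ∨ ¬R   [simplify]

¬S ∨ ¬P ∨ ¬R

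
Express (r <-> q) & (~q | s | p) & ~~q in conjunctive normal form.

(~q | r) & (~q | s | p) & q

(r <-> q) & (~q | s | p) & ~~q
≡ (r -> q) & (q -> r) & (~q | s | p) & ~~q   (eliminate <->)
≡ (~r | q) & (q -> r) & (~q | s | p) & ~~q   (eliminate ->)
≡ (~r | q) & (~q | r) & (~q | s | p) & ~~q   (eliminate ->)
≡ (~r | q) & (~q | r) & (~q | s | p) & q   (double negation)
≡ (~q | r) & (~q | s | p) & q   (simplify)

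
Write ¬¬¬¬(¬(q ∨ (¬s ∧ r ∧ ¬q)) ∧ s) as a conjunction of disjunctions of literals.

¬q ∧ s

¬¬¬¬(¬(q ∨ (¬s ∧ r ∧ ¬q)) ∧ s)
= ¬¬(¬(q ∨ (¬s ∧ r ∧ ¬q)) ∧ s)   [double negation]
= ¬(q ∨ (¬s ∧ r ∧ ¬q)) ∧ s   [double negation]
= ¬q ∧ ¬(¬s ∧ r ∧ ¬q) ∧ s   [De Morgan]
= ¬q ∧ (¬¬s ∨ ¬r ∨ ¬¬q) ∧ s   [De Morgan]
= ¬q ∧ (s ∨ ¬r ∨ ¬¬q) ∧ s   [double negation]
= ¬q ∧ (s ∨ ¬r ∨ q) ∧ s   [double negation]
= ¬q ∧ s   [simplify]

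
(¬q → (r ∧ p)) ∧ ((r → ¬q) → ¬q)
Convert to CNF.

(q ∨ r) ∧ (q ∨ p) ∧ (r ∨ ¬q)

(¬q → (r ∧ p)) ∧ ((r → ¬q) → ¬q)
≡ (¬¬q ∨ (r ∧ p)) ∧ ((r → ¬q) → ¬q)   [eliminate →]
≡ (¬¬q ∨ (r ∧ p)) ∧ (¬(r → ¬q) ∨ ¬q)   [eliminate →]
≡ (¬¬q ∨ (r ∧ p)) ∧ (¬(¬r ∨ ¬q) ∨ ¬q)   [eliminate →]
≡ (q ∨ (r ∧ p)) ∧ (¬(¬r ∨ ¬q) ∨ ¬q)   [double negation]
≡ (q ∨ (r ∧ p)) ∧ ((¬¬r ∧ ¬¬q) ∨ ¬q)   [De Morgan]
≡ (q ∨ (r ∧ p)) ∧ ((r ∧ ¬¬q) ∨ ¬q)   [double negation]
≡ (q ∨ (r ∧ p)) ∧ ((r ∧ q) ∨ ¬q)   [double negation]
≡ (q ∨ r) ∧ (q ∨ p) ∧ (r ∨ ¬q) ∧ (q ∨ ¬q)   [distribute ∨ over ∧]
≡ (q ∨ r) ∧ (q ∨ p) ∧ (r ∨ ¬q)   [simplify]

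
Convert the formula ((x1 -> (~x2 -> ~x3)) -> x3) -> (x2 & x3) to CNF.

~x3 | x2

((x1 -> (~x2 -> ~x3)) -> x3) -> (x2 & x3)
= ~((x1 -> (~x2 -> ~x3)) -> x3) | (x2 & x3)   [eliminate ->]
= ~(~(x1 -> (~x2 -> ~x3)) | x3) | (x2 & x3)   [eliminate ->]
= ~(~(~x1 | (~x2 -> ~x3)) | x3) | (x2 & x3)   [eliminate ->]
= ~(~(~x1 | ~~x2 | ~x3) | x3) | (x2 & x3)   [eliminate ->]
= (~~(~x1 | ~~x2 | ~x3) & ~x3) | (x2 & x3)   [De Morgan]
= ((~x1 | ~~x2 | ~x3) & ~x3) | (x2 & x3)   [double negation]
= ((~x1 | x2 | ~x3) & ~x3) | (x2 & x3)   [double negation]
= (~x1 | x2 | ~x3 | x2) & (~x1 | x2 | ~x3 | x3) & (~x3 | x2) & (~x3 | x3)   [distribute | over &]
= ~x3 | x2   [simplify]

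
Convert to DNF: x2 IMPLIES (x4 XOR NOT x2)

x2 IMPLIES (x4 XOR NOT x2)
⇔ NOT x2 OR (x4 XOR NOT x2)
⇔ NOT x2 OR (x4 AND NOT NOT x2) OR (NOT x4 AND NOT x2)
⇔ NOT x2 OR (x4 AND x2) OR (NOT x4 AND NOT x2)
⇔ NOT x2 OR (x4 AND x2)

NOT x2 OR (x4 AND x2)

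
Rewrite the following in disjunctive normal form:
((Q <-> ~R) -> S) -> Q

((Q <-> ~R) -> S) -> Q
⇔ ~((Q <-> ~R) -> S) | Q   — eliminate ->
⇔ ~(~(Q <-> ~R) | S) | Q   — eliminate ->
⇔ ~(~((Q -> ~R) & (~R -> Q)) | S) | Q   — eliminate <->
⇔ ~(~((~Q | ~R) & (~R -> Q)) | S) | Q   — eliminate ->
⇔ ~(~((~Q | ~R) & (~~R | Q)) | S) | Q   — eliminate ->
⇔ (~~((~Q | ~R) & (~~R | Q)) & ~S) | Q   — De Morgan
⇔ ((~Q | ~R) & (~~R | Q) & ~S) | Q   — double negation
⇔ ((~Q | ~R) & (R | Q) & ~S) | Q   — double negation
⇔ (~Q & R & ~S) | (~Q & Q & ~S) | (~R & R & ~S) | (~R & Q & ~S) | Q   — distribute & over |
⇔ (~Q & R & ~S) | Q   — simplify

(~Q & R & ~S) | Q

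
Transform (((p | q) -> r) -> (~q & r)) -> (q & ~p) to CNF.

(~p | r) & (q | ~r)

(((p | q) -> r) -> (~q & r)) -> (q & ~p)
≡ ~(((p | q) -> r) -> (~q & r)) | (q & ~p)   — eliminate ->
≡ ~(~((p | q) -> r) | (~q & r)) | (q & ~p)   — eliminate ->
≡ ~(~(~(p | q) | r) | (~q & r)) | (q & ~p)   — eliminate ->
≡ (~~(~(p | q) | r) & ~(~q & r)) | (q & ~p)   — De Morgan
≡ ((~(p | q) | r) & ~(~q & r)) | (q & ~p)   — double negation
≡ (((~p & ~q) | r) & ~(~q & r)) | (q & ~p)   — De Morgan
≡ (((~p & ~q) | r) & (~~q | ~r)) | (q & ~p)   — De Morgan
≡ (((~p & ~q) | r) & (q | ~r)) | (q & ~p)   — double negation
≡ (~p | r | q) & (~p | r | ~p) & (~q | r | q) & (~q | r | ~p) & (q | ~r | q) & (q | ~r | ~p)   — distribute | over &
≡ (~p | r) & (q | ~r)   — simplify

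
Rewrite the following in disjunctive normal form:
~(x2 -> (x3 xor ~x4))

~(x2 -> (x3 xor ~x4))
= ~(~x2 | (x3 xor ~x4))   (eliminate ->)
= ~(~x2 | (x3 & ~~x4) | (~x3 & ~x4))   (expand xor)
= ~~x2 & ~(x3 & ~~x4) & ~(~x3 & ~x4)   (De Morgan)
= x2 & ~(x3 & ~~x4) & ~(~x3 & ~x4)   (double negation)
= x2 & (~x3 | ~~~x4) & ~(~x3 & ~x4)   (De Morgan)
= x2 & (~x3 | ~x4) & ~(~x3 & ~x4)   (double negation)
= x2 & (~x3 | ~x4) & (~~x3 | ~~x4)   (De Morgan)
= x2 & (~x3 | ~x4) & (x3 | ~~x4)   (double negation)
= x2 & (~x3 | ~x4) & (x3 | x4)   (double negation)
= (x2 & ~x3 & x3) | (x2 & ~x3 & x4) | (x2 & ~x4 & x3) | (x2 & ~x4 & x4)   (distribute & over |)
= (x2 & ~x3 & x4) | (x2 & ~x4 & x3)   (simplify)

(x2 & ~x3 & x4) | (x2 & ~x4 & x3)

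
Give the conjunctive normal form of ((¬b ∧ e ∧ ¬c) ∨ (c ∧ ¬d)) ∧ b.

((¬b ∧ e ∧ ¬c) ∨ (c ∧ ¬d)) ∧ b
≡ (¬b ∨ c) ∧ (¬b ∨ ¬d) ∧ (e ∨ c) ∧ (e ∨ ¬d) ∧ (¬c ∨ c) ∧ (¬c ∨ ¬d) ∧ b   [distribute ∨ over ∧]
≡ (¬b ∨ c) ∧ (¬b ∨ ¬d) ∧ (e ∨ c) ∧ (e ∨ ¬d) ∧ (¬c ∨ ¬d) ∧ b   [simplify]

(¬b ∨ c) ∧ (¬b ∨ ¬d) ∧ (e ∨ c) ∧ (e ∨ ¬d) ∧ (¬c ∨ ¬d) ∧ b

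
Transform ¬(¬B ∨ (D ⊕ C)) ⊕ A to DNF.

¬(¬B ∨ (D ⊕ C)) ⊕ A
⇔ (¬(¬B ∨ (D ⊕ C)) ∧ ¬A) ∨ (¬¬(¬B ∨ (D ⊕ C)) ∧ A)   [expand ⊕]
⇔ (¬(¬B ∨ (D ∧ ¬C) ∨ (¬D ∧ C)) ∧ ¬A) ∨ (¬¬(¬B ∨ (D ⊕ C)) ∧ A)   [expand ⊕]
⇔ (¬(¬B ∨ (D ∧ ¬C) ∨ (¬D ∧ C)) ∧ ¬A) ∨ (¬¬(¬B ∨ (D ∧ ¬C) ∨ (¬D ∧ C)) ∧ A)   [expand ⊕]
⇔ (¬¬B ∧ ¬(D ∧ ¬C) ∧ ¬(¬D ∧ C) ∧ ¬A) ∨ (¬¬(¬B ∨ (D ∧ ¬C) ∨ (¬D ∧ C)) ∧ A)   [De Morgan]
⇔ (B ∧ ¬(D ∧ ¬C) ∧ ¬(¬D ∧ C) ∧ ¬A) ∨ (¬¬(¬B ∨ (D ∧ ¬C) ∨ (¬D ∧ C)) ∧ A)   [double negation]
⇔ (B ∧ (¬D ∨ ¬¬C) ∧ ¬(¬D ∧ C) ∧ ¬A) ∨ (¬¬(¬B ∨ (D ∧ ¬C) ∨ (¬D ∧ C)) ∧ A)   [De Morgan]
⇔ (B ∧ (¬D ∨ C) ∧ ¬(¬D ∧ C) ∧ ¬A) ∨ (¬¬(¬B ∨ (D ∧ ¬C) ∨ (¬D ∧ C)) ∧ A)   [double negation]
⇔ (B ∧ (¬D ∨ C) ∧ (¬¬D ∨ ¬C) ∧ ¬A) ∨ (¬¬(¬B ∨ (D ∧ ¬C) ∨ (¬D ∧ C)) ∧ A)   [De Morgan]
⇔ (B ∧ (¬D ∨ C) ∧ (D ∨ ¬C) ∧ ¬A) ∨ (¬¬(¬B ∨ (D ∧ ¬C) ∨ (¬D ∧ C)) ∧ A)   [double negation]
⇔ (B ∧ (¬D ∨ C) ∧ (D ∨ ¬C) ∧ ¬A) ∨ ((¬B ∨ (D ∧ ¬C) ∨ (¬D ∧ C)) ∧ A)   [double negation]
⇔ (B ∧ ¬D ∧ D ∧ ¬A) ∨ (B ∧ ¬D ∧ ¬C ∧ ¬A) ∨ (B ∧ C ∧ D ∧ ¬A) ∨ (B ∧ C ∧ ¬C ∧ ¬A) ∨ (¬B ∧ A) ∨ (D ∧ ¬C ∧ A) ∨ (¬D ∧ C ∧ A)   [distribute ∧ over ∨]
⇔ (B ∧ ¬D ∧ ¬C ∧ ¬A) ∨ (B ∧ C ∧ D ∧ ¬A) ∨ (¬B ∧ A) ∨ (D ∧ ¬C ∧ A) ∨ (¬D ∧ C ∧ A)   [simplify]

(B ∧ ¬D ∧ ¬C ∧ ¬A) ∨ (B ∧ C ∧ D ∧ ¬A) ∨ (¬B ∧ A) ∨ (D ∧ ¬C ∧ A) ∨ (¬D ∧ C ∧ A)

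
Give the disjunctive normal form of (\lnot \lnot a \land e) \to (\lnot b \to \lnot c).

(\lnot \lnot a \land e) \to (\lnot b \to \lnot c)
= \lnot (\lnot \lnot a \land e) \lor (\lnot b \to \lnot c)   [eliminate \to]
= \lnot (\lnot \lnot a \land e) \lor \lnot \lnot b \lor \lnot c   [eliminate \to]
= \lnot \lnot \lnot a \lor \lnot e \lor \lnot \lnot b \lor \lnot c   [De Morgan]
= \lnot a \lor \lnot e \lor \lnot \lnot b \lor \lnot c   [double negation]
= \lnot a \lor \lnot e \lor b \lor \lnot c   [double negation]

\lnot a \lor \lnot e \lor b \lor \lnot c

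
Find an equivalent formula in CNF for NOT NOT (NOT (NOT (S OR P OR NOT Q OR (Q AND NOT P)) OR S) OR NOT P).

NOT S OR NOT P

NOT NOT (NOT (NOT (S OR P OR NOT Q OR (Q AND NOT P)) OR S) OR NOT P)
= NOT (NOT (S OR P OR NOT Q OR (Q AND NOT P)) OR S) OR NOT P   — double negation
= (NOT NOT (S OR P OR NOT Q OR (Q AND NOT P)) AND NOT S) OR NOT P   — De Morgan
= ((S OR P OR NOT Q OR (Q AND NOT P)) AND NOT S) OR NOT P   — double negation
= (S OR P OR NOT Q OR Q OR NOT P) AND (S OR P OR NOT Q OR NOT P OR NOT P) AND (NOT S OR NOT P)   — distribute OR over AND
= NOT S OR NOT P   — simplify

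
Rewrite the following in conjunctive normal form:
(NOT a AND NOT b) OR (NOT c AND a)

(NOT a AND NOT b) OR (NOT c AND a)
⇔ (NOT a OR NOT c) AND (NOT a OR a) AND (NOT b OR NOT c) AND (NOT b OR a)
⇔ (NOT a OR NOT c) AND (NOT b OR NOT c) AND (NOT b OR a)

(NOT a OR NOT c) AND (NOT b OR NOT c) AND (NOT b OR a)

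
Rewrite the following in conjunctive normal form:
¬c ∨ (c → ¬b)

¬c ∨ (c → ¬b)
≡ ¬c ∨ ¬c ∨ ¬b   (eliminate →)
≡ ¬c ∨ ¬b   (simplify)

¬c ∨ ¬b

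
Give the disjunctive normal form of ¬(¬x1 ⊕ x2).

¬(¬x1 ⊕ x2)
= ¬((¬x1 ∧ ¬x2) ∨ (¬¬x1 ∧ x2))   [expand ⊕]
= ¬(¬x1 ∧ ¬x2) ∧ ¬(¬¬x1 ∧ x2)   [De Morgan]
= (¬¬x1 ∨ ¬¬x2) ∧ ¬(¬¬x1 ∧ x2)   [De Morgan]
= (x1 ∨ ¬¬x2) ∧ ¬(¬¬x1 ∧ x2)   [double negation]
= (x1 ∨ x2) ∧ ¬(¬¬x1 ∧ x2)   [double negation]
= (x1 ∨ x2) ∧ (¬¬¬x1 ∨ ¬x2)   [De Morgan]
= (x1 ∨ x2) ∧ (¬x1 ∨ ¬x2)   [double negation]
= (x1 ∧ ¬x1) ∨ (x1 ∧ ¬x2) ∨ (x2 ∧ ¬x1) ∨ (x2 ∧ ¬x2)   [distribute ∧ over ∨]
= (x1 ∧ ¬x2) ∨ (x2 ∧ ¬x1)   [simplify]

(x1 ∧ ¬x2) ∨ (x2 ∧ ¬x1)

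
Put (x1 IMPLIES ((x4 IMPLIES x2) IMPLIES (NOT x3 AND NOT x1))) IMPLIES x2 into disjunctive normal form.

(x1 AND NOT x4) OR x2

(x1 IMPLIES ((x4 IMPLIES x2) IMPLIES (NOT x3 AND NOT x1))) IMPLIES x2
≡ NOT (x1 IMPLIES ((x4 IMPLIES x2) IMPLIES (NOT x3 AND NOT x1))) OR x2   — eliminate IMPLIES
≡ NOT (NOT x1 OR ((x4 IMPLIES x2) IMPLIES (NOT x3 AND NOT x1))) OR x2   — eliminate IMPLIES
≡ NOT (NOT x1 OR NOT (x4 IMPLIES x2) OR (NOT x3 AND NOT x1)) OR x2   — eliminate IMPLIES
≡ NOT (NOT x1 OR NOT (NOT x4 OR x2) OR (NOT x3 AND NOT x1)) OR x2   — eliminate IMPLIES
≡ (NOT NOT x1 AND NOT NOT (NOT x4 OR x2) AND NOT (NOT x3 AND NOT x1)) OR x2   — De Morgan
≡ (x1 AND NOT NOT (NOT x4 OR x2) AND NOT (NOT x3 AND NOT x1)) OR x2   — double negation
≡ (x1 AND (NOT x4 OR x2) AND NOT (NOT x3 AND NOT x1)) OR x2   — double negation
≡ (x1 AND (NOT x4 OR x2) AND (NOT NOT x3 OR NOT NOT x1)) OR x2   — De Morgan
≡ (x1 AND (NOT x4 OR x2) AND (x3 OR NOT NOT x1)) OR x2   — double negation
≡ (x1 AND (NOT x4 OR x2) AND (x3 OR x1)) OR x2   — double negation
≡ (x1 AND NOT x4 AND x3) OR (x1 AND NOT x4 AND x1) OR (x1 AND x2 AND x3) OR (x1 AND x2 AND x1) OR x2   — distribute AND over OR
≡ (x1 AND NOT x4) OR x2   — simplify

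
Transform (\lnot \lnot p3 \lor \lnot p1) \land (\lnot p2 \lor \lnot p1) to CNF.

(\lnot \lnot p3 \lor \lnot p1) \land (\lnot p2 \lor \lnot p1)
≡ (p3 \lor \lnot p1) \land (\lnot p2 \lor \lnot p1)   (double negation)

(p3 \lor \lnot p1) \land (\lnot p2 \lor \lnot p1)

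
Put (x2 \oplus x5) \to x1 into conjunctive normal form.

(x2 \oplus x5) \to x1
⇔ \lnot (x2 \oplus x5) \lor x1   [eliminate \to]
⇔ \lnot ((x2 \lor x5) \land \lnot (x2 \land x5)) \lor x1   [expand \oplus]
⇔ \lnot (x2 \lor x5) \lor \lnot \lnot (x2 \land x5) \lor x1   [De Morgan]
⇔ (\lnot x2 \land \lnot x5) \lor \lnot \lnot (x2 \land x5) \lor x1   [De Morgan]
⇔ (\lnot x2 \land \lnot x5) \lor (x2 \land x5) \lor x1   [double negation]
⇔ (\lnot x2 \lor x2 \lor x1) \land (\lnot x2 \lor x5 \lor x1) \land (\lnot x5 \lor x2 \lor x1) \land (\lnot x5 \lor x5 \lor x1)   [distribute \lor over \land]
⇔ (\lnot x2 \lor x5 \lor x1) \land (\lnot x5 \lor x2 \lor x1)   [simplify]

(\lnot x2 \lor x5 \lor x1) \land (\lnot x5 \lor x2 \lor x1)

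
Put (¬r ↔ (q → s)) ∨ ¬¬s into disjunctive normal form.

(¬r ↔ (q → s)) ∨ ¬¬s
⇔ ((¬r → (q → s)) ∧ ((q → s) → ¬r)) ∨ ¬¬s   (eliminate ↔)
⇔ ((¬¬r ∨ (q → s)) ∧ ((q → s) → ¬r)) ∨ ¬¬s   (eliminate →)
⇔ ((¬¬r ∨ ¬q ∨ s) ∧ ((q → s) → ¬r)) ∨ ¬¬s   (eliminate →)
⇔ ((¬¬r ∨ ¬q ∨ s) ∧ (¬(q → s) ∨ ¬r)) ∨ ¬¬s   (eliminate →)
⇔ ((¬¬r ∨ ¬q ∨ s) ∧ (¬(¬q ∨ s) ∨ ¬r)) ∨ ¬¬s   (eliminate →)
⇔ ((r ∨ ¬q ∨ s) ∧ (¬(¬q ∨ s) ∨ ¬r)) ∨ ¬¬s   (double negation)
⇔ ((r ∨ ¬q ∨ s) ∧ ((¬¬q ∧ ¬s) ∨ ¬r)) ∨ ¬¬s   (De Morgan)
⇔ ((r ∨ ¬q ∨ s) ∧ ((q ∧ ¬s) ∨ ¬r)) ∨ ¬¬s   (double negation)
⇔ ((r ∨ ¬q ∨ s) ∧ ((q ∧ ¬s) ∨ ¬r)) ∨ s   (double negation)
⇔ (r ∧ q ∧ ¬s) ∨ (r ∧ ¬r) ∨ (¬q ∧ q ∧ ¬s) ∨ (¬q ∧ ¬r) ∨ (s ∧ q ∧ ¬s) ∨ (s ∧ ¬r) ∨ s   (distribute ∧ over ∨)
⇔ (r ∧ q ∧ ¬s) ∨ (¬q ∧ ¬r) ∨ s   (simplify)

(r ∧ q ∧ ¬s) ∨ (¬q ∧ ¬r) ∨ s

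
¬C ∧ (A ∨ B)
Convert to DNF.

(¬C ∧ A) ∨ (¬C ∧ B)

¬C ∧ (A ∨ B)
≡ (¬C ∧ A) ∨ (¬C ∧ B)   [distribute ∧ over ∨]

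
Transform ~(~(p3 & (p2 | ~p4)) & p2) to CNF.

p3 | ~p2

~(~(p3 & (p2 | ~p4)) & p2)
⇔ ~~(p3 & (p2 | ~p4)) | ~p2
⇔ (p3 & (p2 | ~p4)) | ~p2
⇔ (p3 | ~p2) & (p2 | ~p4 | ~p2)
⇔ p3 | ~p2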